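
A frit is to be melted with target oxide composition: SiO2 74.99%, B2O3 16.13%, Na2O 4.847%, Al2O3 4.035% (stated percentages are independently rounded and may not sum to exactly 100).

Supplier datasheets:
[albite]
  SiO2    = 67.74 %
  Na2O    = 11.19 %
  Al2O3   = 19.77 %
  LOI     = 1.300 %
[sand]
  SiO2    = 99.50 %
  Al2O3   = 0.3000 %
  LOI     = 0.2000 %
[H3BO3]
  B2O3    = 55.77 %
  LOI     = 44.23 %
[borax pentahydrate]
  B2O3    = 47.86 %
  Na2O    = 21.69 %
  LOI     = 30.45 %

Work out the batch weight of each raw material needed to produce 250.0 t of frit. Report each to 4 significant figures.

Batch per 250.0 t frit:
  albite: 48.67 t
  sand: 155.3 t
  H3BO3: 45.91 t
  borax pentahydrate: 30.76 t
Total batch = 280.6 t; LOI loss = 30.62 t; yield = 89.09%

Intermediates are printed rounded to 4 significant figures as written. Full float precision is held all the way through. Every reported value carries a single rounding. All derived quantities are carried in full precision (totals, four oxide percentages, yield, glass mass, ignition loss) using the weight values per 250.0 t of glass, precisely as stated by either problem or answer.
Per-oxide target masses for 250.0 t frit:
  SiO2: 74.99% × 250.0 = 187.5 t
  B2O3: 16.13% × 250.0 = 40.32 t
  Na2O: 4.847% × 250.0 = 12.12 t
  Al2O3: 4.035% × 250.0 = 10.09 t
Oxide-by-oxide audit per the reported batch figures, for the quoted basis mass (target by target, the sums agree inside rounding margins):
  SiO2: 48.67·0.6774 + 155.3·0.9950 = 187.5 t (target 187.5 t)
  B2O3: 45.91·0.5577 + 30.76·0.4786 = 40.33 t (target 40.32 t)
  Na2O: 48.67·0.1119 + 30.76·0.2169 = 12.12 t (target 12.12 t)
  Al2O3: 48.67·0.1977 + 155.3·0.003000 = 10.09 t (target 10.09 t)
Glass-mass bookkeeping: batch Σ − ignition loss = 250.0 t (per-oxide target masses sum to 250.0 t; against the stated basis, 250.0 t — differing by rounding only).
Adding the batch up: Σ batch = 280.6 t; the LOI term Σ batch·LOI equals 30.62 t; as yield: glass ÷ batch → 89.09%.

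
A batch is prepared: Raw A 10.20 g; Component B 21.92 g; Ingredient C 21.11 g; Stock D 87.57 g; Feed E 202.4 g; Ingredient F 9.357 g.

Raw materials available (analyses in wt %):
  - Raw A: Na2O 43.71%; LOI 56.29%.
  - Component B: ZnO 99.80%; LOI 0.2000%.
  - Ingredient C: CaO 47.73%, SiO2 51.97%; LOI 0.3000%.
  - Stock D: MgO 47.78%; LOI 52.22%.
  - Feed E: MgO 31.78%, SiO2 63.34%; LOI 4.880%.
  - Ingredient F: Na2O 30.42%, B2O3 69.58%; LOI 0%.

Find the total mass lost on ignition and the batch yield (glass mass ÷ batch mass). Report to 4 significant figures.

LOI loss = 61.45 g; glass = 291.1 g; yield = 82.57%

All internal work keeps full float precision from start to finish — working values are shown (rounded to 4 significant figures) within the worked lines; exactly one rounding is applied to each reported result; all derived quantities, which include totals, the yield, ignition loss, net glass mass, six oxide percentages, are rebuilt at full float precision, as they appear in question or answer, from the batch weights per 291.1 g of glass.
Loss on ignition, line by line:
  Raw A: 10.20 × 0.5629 = 5.742 g
  Component B: 21.92 × 0.002000 = 0.04384 g
  Ingredient C: 21.11 × 0.003000 = 0.06333 g
  Stock D: 87.57 × 0.5222 = 45.73 g
  Feed E: 202.4 × 0.04880 = 9.877 g
  Ingredient F: 9.357 × 0 = 0 g
Total LOI = 61.45 g
Glass = batch − LOI = 352.6 − 61.45 = 291.1 g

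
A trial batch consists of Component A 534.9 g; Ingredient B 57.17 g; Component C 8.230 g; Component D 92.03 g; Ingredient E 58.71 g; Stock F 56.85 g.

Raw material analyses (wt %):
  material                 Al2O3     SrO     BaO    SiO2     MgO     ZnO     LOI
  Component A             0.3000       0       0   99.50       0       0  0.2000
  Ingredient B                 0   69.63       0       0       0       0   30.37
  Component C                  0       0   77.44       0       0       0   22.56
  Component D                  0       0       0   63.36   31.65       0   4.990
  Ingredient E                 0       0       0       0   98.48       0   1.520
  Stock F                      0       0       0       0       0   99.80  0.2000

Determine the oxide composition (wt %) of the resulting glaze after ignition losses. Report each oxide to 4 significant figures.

The whole derivation holds full precision in every operation; intermediates are shown rounded to 4 significant figures at each printed step; exactly one rounding is applied to each reported value. Derived quantities, which include the totals, ignition loss, the yield, the six compositions, net glass mass, are recomputed at full precision, exactly as printed in question or answer, starting from the weights per 782.0 g of glass.
Oxide-by-oxide delivered mass:
  Al2O3: 534.9·0.003000 = 1.605 g
  SrO: 57.17·0.6963 = 39.81 g
  BaO: 8.230·0.7744 = 6.373 g
  SiO2: 534.9·0.9950 + 92.03·0.6336 = 590.5 g
  MgO: 92.03·0.3165 + 58.71·0.9848 = 86.95 g
  ZnO: 56.85·0.9980 = 56.74 g
LOI: 534.9·0.002000 + 57.17·0.3037 + 8.230·0.2256 + 92.03·0.04990 + 58.71·0.01520 + 56.85·0.002000 = 25.89 g
Glass mass = batch − LOI = 807.9 − 25.89 = 782.0 g (= Σ oxide masses)
wt % = oxide mass / glass mass × 100

Glass mass = 782.0 g (batch 807.9 − LOI 25.89).
Composition: Al2O3 0.2052%, SrO 5.090%, BaO 0.8150%, SiO2 75.52%, MgO 11.12%, ZnO 7.255%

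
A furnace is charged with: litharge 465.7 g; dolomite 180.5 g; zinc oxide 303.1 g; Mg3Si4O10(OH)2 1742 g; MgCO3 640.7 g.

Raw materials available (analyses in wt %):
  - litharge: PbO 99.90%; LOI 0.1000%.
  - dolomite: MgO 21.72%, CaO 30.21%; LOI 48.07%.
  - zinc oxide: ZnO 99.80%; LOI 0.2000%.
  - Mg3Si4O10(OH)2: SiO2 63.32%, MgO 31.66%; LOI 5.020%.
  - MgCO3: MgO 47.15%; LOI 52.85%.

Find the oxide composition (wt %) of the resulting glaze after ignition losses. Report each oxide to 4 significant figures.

The whole derivation holds exact precision at all times — working values are shown (rounded to four significant figures) across the worked steps; a single rounding completes every reported figure — the derived quantities (yield, totals, the five compositions, ignition loss, net glass mass) are rebuilt at exact precision starting from the weights on 2818 g of glass as given in either problem or answer.
Oxide masses out of the charge:
  ZnO: 303.1·0.9980 = 302.5 g
  SiO2: 1742·0.6332 = 1103 g
  MgO: 180.5·0.2172 + 1742·0.3166 + 640.7·0.4715 = 892.8 g
  PbO: 465.7·0.9990 = 465.2 g
  CaO: 180.5·0.3021 = 54.53 g
LOI: 465.7·0.001000 + 180.5·0.4807 + 303.1·0.002000 + 1742·0.05020 + 640.7·0.5285 = 513.9 g
Net of LOI, the glass mass = 3332 − 513.9 = 2818 g (consistent with Σ oxide mass)
wt % = oxide mass / glass mass × 100

Glass mass = 2818 g (batch 3332 − LOI 513.9).
Composition: ZnO 10.73%, SiO2 39.14%, MgO 31.68%, PbO 16.51%, CaO 1.935%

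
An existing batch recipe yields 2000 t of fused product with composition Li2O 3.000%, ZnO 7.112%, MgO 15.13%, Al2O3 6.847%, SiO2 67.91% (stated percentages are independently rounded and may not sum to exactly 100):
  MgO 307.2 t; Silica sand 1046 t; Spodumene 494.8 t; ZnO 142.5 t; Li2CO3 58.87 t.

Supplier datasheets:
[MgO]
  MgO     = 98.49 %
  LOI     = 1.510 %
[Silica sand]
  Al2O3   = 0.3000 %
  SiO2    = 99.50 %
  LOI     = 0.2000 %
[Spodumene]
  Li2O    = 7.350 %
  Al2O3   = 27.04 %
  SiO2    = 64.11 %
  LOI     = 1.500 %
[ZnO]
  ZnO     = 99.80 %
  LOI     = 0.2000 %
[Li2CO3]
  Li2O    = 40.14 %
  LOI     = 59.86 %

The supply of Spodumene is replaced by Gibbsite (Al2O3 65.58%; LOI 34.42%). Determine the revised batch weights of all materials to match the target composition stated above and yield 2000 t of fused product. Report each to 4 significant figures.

Revised batch per 2000 t fused product:
  MgO: 307.2 t
  Silica sand: 1365 t
  Gibbsite: 202.6 t
  ZnO: 142.5 t
  Li2CO3: 149.5 t
Total batch = 2167 t; LOI loss = 166.9 t

Mid-chain values appear rounded off to 4 significant digits between the steps — each numeric step maintains full precision at every stage — exactly one rounding goes into each reported figure; all derived quantities, including five oxide percentages, LOI, the yield, totals, glass mass, are recomputed from the batch weights for 2000 t of glass in full precision, exactly as shown in question or answer.
Target masses of each oxide per 2000 t fused product:
  Li2O: 3.000% × 2000 = 60.00 t
  ZnO: 7.112% × 2000 = 142.2 t
  MgO: 15.13% × 2000 = 302.6 t
  Al2O3: 6.847% × 2000 = 136.9 t
  SiO2: 67.91% × 2000 = 1358 t
Oxide-by-oxide audit using the reported weights, versus the basis set out (every target is met by its sum given rounding of the digits):
  Li2O: 149.5·0.4014 = 60.01 t (target 60.00 t)
  ZnO: 142.5·0.9980 = 142.2 t (target 142.2 t)
  MgO: 307.2·0.9849 = 302.6 t (target 302.6 t)
  Al2O3: 1365·0.003000 + 202.6·0.6558 = 137.0 t (target 136.9 t)
  SiO2: 1365·0.9950 = 1358 t (target 1358 t)
Auditing the glass mass value: total batch − LOI = 2000 t (targets for the oxides total 2000 t; against the stated basis, 2000 t — rounding explains the deltas).
Total batch = Σ batch = 2167 t; ignition loss, Σ(batch × LOI) = 166.9 t; glass ÷ batch gives a yield of 92.30%.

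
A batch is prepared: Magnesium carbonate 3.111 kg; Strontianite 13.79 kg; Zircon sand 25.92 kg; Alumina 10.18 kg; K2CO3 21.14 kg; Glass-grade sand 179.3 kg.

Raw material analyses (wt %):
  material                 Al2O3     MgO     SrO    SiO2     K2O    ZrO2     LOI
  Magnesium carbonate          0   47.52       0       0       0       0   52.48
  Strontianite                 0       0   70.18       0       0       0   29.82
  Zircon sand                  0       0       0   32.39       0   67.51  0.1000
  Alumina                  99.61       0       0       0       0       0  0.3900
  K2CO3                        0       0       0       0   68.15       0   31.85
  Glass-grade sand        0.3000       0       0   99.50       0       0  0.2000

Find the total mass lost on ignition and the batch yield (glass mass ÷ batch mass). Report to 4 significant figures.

LOI loss = 12.90 kg; glass = 240.5 kg; yield = 94.91%

Mid-chain values are shown rounded to four significant figures when written out — full precision is maintained at every stage; each reported figure includes exactly one rounding. Derived quantities (yield, six oxide percentages, glass mass, ignition loss, the totals) are recomputed using the weight values per 240.5 kg of glass at full precision, exactly as printed in the problem or the answer.
Loss on ignition, line by line:
  Magnesium carbonate: 3.111 × 0.5248 = 1.633 kg
  Strontianite: 13.79 × 0.2982 = 4.112 kg
  Zircon sand: 25.92 × 0.001000 = 0.02592 kg
  Alumina: 10.18 × 0.003900 = 0.03970 kg
  K2CO3: 21.14 × 0.3185 = 6.733 kg
  Glass-grade sand: 179.3 × 0.002000 = 0.3586 kg
Total LOI = 12.90 kg
Glass = batch − LOI = 253.4 − 12.90 = 240.5 kg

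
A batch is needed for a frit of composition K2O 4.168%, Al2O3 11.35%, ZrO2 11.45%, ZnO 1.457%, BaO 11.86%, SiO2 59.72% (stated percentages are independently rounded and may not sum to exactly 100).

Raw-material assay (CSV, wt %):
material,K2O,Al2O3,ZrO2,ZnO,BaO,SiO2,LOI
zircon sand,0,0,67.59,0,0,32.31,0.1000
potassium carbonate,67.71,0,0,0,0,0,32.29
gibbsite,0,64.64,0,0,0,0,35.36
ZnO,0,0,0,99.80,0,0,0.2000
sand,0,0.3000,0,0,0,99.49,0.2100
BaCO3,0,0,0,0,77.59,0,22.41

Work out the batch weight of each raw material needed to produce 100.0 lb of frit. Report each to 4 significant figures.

All internal work runs at full float precision from start to finish — mid-chain values are displayed (rounded to four significant figures) at each printed step; each reported figure takes a single rounding; the derived quantities (the totals, yield, six oxide percentages, glass mass, ignition loss) are computed at exact precision using the weight values on 100.0 lb of glass, exactly as printed in problem or answer.
Oxide-by-oxide targets in 100.0 lb frit:
  K2O: 4.168% × 100.0 = 4.168 lb
  Al2O3: 11.35% × 100.0 = 11.35 lb
  ZrO2: 11.45% × 100.0 = 11.45 lb
  ZnO: 1.457% × 100.0 = 1.457 lb
  BaO: 11.86% × 100.0 = 11.86 lb
  SiO2: 59.72% × 100.0 = 59.72 lb
Verifying the oxide balance using the reported weights, under the basis named above (sums match the target masses within answer rounding):
  K2O: 6.156·0.6771 = 4.168 lb (target 4.168 lb)
  Al2O3: 17.31·0.6464 + 54.52·0.003000 = 11.35 lb (target 11.35 lb)
  ZrO2: 16.94·0.6759 = 11.45 lb (target 11.45 lb)
  ZnO: 1.460·0.9980 = 1.457 lb (target 1.457 lb)
  BaO: 15.29·0.7759 = 11.86 lb (target 11.86 lb)
  SiO2: 16.94·0.3231 + 54.52·0.9949 = 59.72 lb (target 59.72 lb)
The glass-mass cross-check: batch total minus LOI = 100.0 lb (oxide target masses add up to 100.0 lb; versus the stated basis of 100.0 lb — differing by rounding only).
Batch total: Σ batch = 111.7 lb; Σ batch·LOI gives LOI loss = 11.67 lb; glass ÷ batch gives a yield of 89.55%.

Batch per 100.0 lb frit:
  zircon sand: 16.94 lb
  potassium carbonate: 6.156 lb
  gibbsite: 17.31 lb
  ZnO: 1.460 lb
  sand: 54.52 lb
  BaCO3: 15.29 lb
Total batch = 111.7 lb; LOI loss = 11.67 lb; yield = 89.55%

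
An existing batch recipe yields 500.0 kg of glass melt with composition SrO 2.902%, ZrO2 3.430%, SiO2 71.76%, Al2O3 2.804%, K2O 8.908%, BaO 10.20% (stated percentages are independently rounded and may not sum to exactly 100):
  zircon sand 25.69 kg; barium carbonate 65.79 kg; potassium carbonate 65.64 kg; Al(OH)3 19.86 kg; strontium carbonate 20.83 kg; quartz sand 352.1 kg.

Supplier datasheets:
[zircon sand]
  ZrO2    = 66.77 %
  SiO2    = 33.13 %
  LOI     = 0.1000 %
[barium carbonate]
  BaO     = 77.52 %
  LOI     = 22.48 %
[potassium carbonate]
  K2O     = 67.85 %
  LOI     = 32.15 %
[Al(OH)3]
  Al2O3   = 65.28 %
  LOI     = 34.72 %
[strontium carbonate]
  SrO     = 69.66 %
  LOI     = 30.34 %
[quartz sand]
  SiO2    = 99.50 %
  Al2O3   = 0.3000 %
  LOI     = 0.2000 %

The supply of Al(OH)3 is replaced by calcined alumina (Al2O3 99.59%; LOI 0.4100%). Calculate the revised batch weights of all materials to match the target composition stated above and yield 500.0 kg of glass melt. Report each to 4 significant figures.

Revised batch per 500.0 kg glass melt:
  zircon sand: 25.69 kg
  barium carbonate: 65.79 kg
  potassium carbonate: 65.64 kg
  calcined alumina: 13.02 kg
  strontium carbonate: 20.83 kg
  quartz sand: 352.1 kg
Total batch = 543.1 kg; LOI loss = 43.00 kg

Full precision is held at all times — intermediates are shown rounded to four significant figures. Each reported figure carries a single rounding. Derived quantities (the six compositions, glass mass, the totals, the yield, ignition loss) are recomputed in full precision using the weight values at 500.0 kg of glass, as given in the problem or answer text.
The oxide mass targets at 500.0 kg glass melt:
  SrO: 2.902% × 500.0 = 14.51 kg
  ZrO2: 3.430% × 500.0 = 17.15 kg
  SiO2: 71.76% × 500.0 = 358.8 kg
  Al2O3: 2.804% × 500.0 = 14.02 kg
  K2O: 8.908% × 500.0 = 44.54 kg
  BaO: 10.20% × 500.0 = 51.00 kg
Balance tally, oxide-wise, per the reported batch figures, against the basis in use (each sum matches its target mass modulo rounding of the values):
  SrO: 20.83·0.6966 = 14.51 kg (target 14.51 kg)
  ZrO2: 25.69·0.6677 = 17.15 kg (target 17.15 kg)
  SiO2: 25.69·0.3313 + 352.1·0.9950 = 358.9 kg (target 358.8 kg)
  Al2O3: 13.02·0.9959 + 352.1·0.003000 = 14.02 kg (target 14.02 kg)
  K2O: 65.64·0.6785 = 44.54 kg (target 44.54 kg)
  BaO: 65.79·0.7752 = 51.00 kg (target 51.00 kg)
Glass mass check: total charge less LOI = 500.1 kg (the Σ of target masses is 500.0 kg; basis as stated: 500.0 kg — a pure rounding effect).
Batch total: Σ batch = 543.1 kg; ignition loss, Σ(batch × LOI) = 43.00 kg; as yield: glass ÷ batch → 92.08%.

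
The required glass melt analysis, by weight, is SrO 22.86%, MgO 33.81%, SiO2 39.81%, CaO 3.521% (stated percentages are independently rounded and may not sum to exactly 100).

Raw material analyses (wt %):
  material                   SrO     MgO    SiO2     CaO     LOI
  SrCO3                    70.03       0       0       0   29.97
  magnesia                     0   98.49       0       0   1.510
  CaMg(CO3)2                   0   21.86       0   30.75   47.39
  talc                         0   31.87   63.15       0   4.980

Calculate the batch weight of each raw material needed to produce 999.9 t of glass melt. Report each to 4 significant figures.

Batch per 999.9 t glass melt:
  SrCO3: 326.4 t
  magnesia: 113.9 t
  CaMg(CO3)2: 114.5 t
  talc: 630.3 t
Total batch = 1185 t; LOI loss = 185.2 t; yield = 84.37%

Rounding to four significant digits governs each mid-chain value as printed. The working math runs at full precision at all times — exactly one rounding lands on each reported number — derived quantities, which include the yield, ignition loss, the four compositions, glass mass, totals, are carried at full float precision, as given in problem or answer, using the weight values at 999.9 t of glass.
Oxide-by-oxide targets in 999.9 t glass melt:
  SrO: 22.86% × 999.9 = 228.6 t
  MgO: 33.81% × 999.9 = 338.1 t
  SiO2: 39.81% × 999.9 = 398.1 t
  CaO: 3.521% × 999.9 = 35.21 t
Oxide-by-oxide audit with the batch weights as given, under the basis named above (oxide sums agree with the targets modulo rounding of the values):
  SrO: 326.4·0.7003 = 228.6 t (target 228.6 t)
  MgO: 113.9·0.9849 + 114.5·0.2186 + 630.3·0.3187 = 338.1 t (target 338.1 t)
  SiO2: 630.3·0.6315 = 398.0 t (target 398.1 t)
  CaO: 114.5·0.3075 = 35.21 t (target 35.21 t)
Glass-mass closure: total batch − LOI = 999.9 t (oxide target masses add up to 999.9 t; basis as stated: 999.9 t — differing by rounding only).
Adding the batch up: Σ batch = 1185 t; LOI loss = Σ batch·LOI = 185.2 t; as yield: glass ÷ batch → 84.37%.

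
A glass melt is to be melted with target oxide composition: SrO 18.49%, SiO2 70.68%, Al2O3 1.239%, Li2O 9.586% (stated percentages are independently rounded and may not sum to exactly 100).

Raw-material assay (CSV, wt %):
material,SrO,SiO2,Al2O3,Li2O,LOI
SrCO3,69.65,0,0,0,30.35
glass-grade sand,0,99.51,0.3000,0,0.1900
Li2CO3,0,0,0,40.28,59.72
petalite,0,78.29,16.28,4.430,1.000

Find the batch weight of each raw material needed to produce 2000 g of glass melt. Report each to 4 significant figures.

Batch per 2000 g glass melt:
  SrCO3: 530.9 g
  glass-grade sand: 1320 g
  Li2CO3: 461.9 g
  petalite: 127.9 g
Total batch = 2441 g; LOI loss = 440.8 g; yield = 81.94%

Working values appear (rounded to 4 significant digits) alongside each step. Each numeric step maintains full float precision throughout; each reported result receives exactly one rounding; derived quantities, including totals, LOI, the yield, the four compositions, net glass mass, are recomputed starting from the weights at 2000 g of glass at full precision as they appear in the problem or answer text.
Oxide mass targets, per 2000 g glass melt:
  SrO: 18.49% × 2000 = 369.8 g
  SiO2: 70.68% × 2000 = 1414 g
  Al2O3: 1.239% × 2000 = 24.78 g
  Li2O: 9.586% × 2000 = 191.7 g
A balance pass over the oxides, using the reported weights, at the basis given (each sum matches its target mass once rounding is allowed for):
  SrO: 530.9·0.6965 = 369.8 g (target 369.8 g)
  SiO2: 1320·0.9951 + 127.9·0.7829 = 1414 g (target 1414 g)
  Al2O3: 1320·0.003000 + 127.9·0.1628 = 24.78 g (target 24.78 g)
  Li2O: 461.9·0.4028 + 127.9·0.04430 = 191.7 g (target 191.7 g)
The glass-mass cross-check: batch Σ − ignition loss = 2000 g (the Σ of target masses is 2000 g; versus the stated basis of 2000 g — a pure rounding effect).
Batch grand total — Σ batch = 2441 g; the LOI term Σ batch·LOI equals 440.8 g; yield = glass ÷ total batch = 81.94%.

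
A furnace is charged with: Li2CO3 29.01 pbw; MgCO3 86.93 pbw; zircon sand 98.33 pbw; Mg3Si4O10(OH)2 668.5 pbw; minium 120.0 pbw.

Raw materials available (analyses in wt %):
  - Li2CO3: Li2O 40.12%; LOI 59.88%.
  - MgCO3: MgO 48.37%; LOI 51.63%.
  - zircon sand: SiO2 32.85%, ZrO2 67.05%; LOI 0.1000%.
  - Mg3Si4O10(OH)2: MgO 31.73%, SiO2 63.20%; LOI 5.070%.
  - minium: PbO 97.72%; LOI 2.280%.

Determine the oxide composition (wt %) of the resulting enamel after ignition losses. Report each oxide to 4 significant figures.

Glass mass = 903.8 pbw (batch 1003 − LOI 98.98).
Composition: PbO 12.97%, Li2O 1.288%, MgO 28.12%, SiO2 50.32%, ZrO2 7.295%

The intermediate values appear (rounded to four significant digits) on the page. Every computation carries full float precision from first step to last; exactly one rounding lands on each reported value. All derived quantities, which include LOI, yield, glass mass, the five compositions, the totals, are computed at full precision, as written in either problem or answer, from the weighed amounts at 903.8 pbw of glass.
Mass of each oxide from the mix:
  PbO: 120.0·0.9772 = 117.3 pbw
  Li2O: 29.01·0.4012 = 11.64 pbw
  MgO: 86.93·0.4837 + 668.5·0.3173 = 254.2 pbw
  SiO2: 98.33·0.3285 + 668.5·0.6320 = 454.8 pbw
  ZrO2: 98.33·0.6705 = 65.93 pbw
LOI: 29.01·0.5988 + 86.93·0.5163 + 98.33·0.001000 + 668.5·0.05070 + 120.0·0.02280 = 98.98 pbw
Resulting glass, batch − LOI: 1003 − 98.98 = 903.8 pbw (equal to the oxide-mass sum)
wt % = 100 × oxide mass / glass mass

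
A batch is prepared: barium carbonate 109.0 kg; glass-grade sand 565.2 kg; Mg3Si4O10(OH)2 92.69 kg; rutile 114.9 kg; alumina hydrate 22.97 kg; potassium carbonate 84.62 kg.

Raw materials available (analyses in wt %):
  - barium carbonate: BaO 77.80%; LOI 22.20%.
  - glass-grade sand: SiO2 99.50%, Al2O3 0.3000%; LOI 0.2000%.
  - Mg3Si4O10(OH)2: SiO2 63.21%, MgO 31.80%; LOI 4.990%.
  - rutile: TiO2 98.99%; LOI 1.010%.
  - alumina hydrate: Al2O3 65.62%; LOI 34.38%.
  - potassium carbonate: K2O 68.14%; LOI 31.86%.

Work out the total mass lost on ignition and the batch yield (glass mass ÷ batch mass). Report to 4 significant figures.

Values along the way appear, rounded to 4 significant figures, in the printout; all internal work maintains full float precision at each step; every reported number undergoes a single rounding; derived quantities are carried in exact precision (six oxide percentages, the yield, net glass mass, LOI, totals) from the weighed amounts per 923.4 kg of glass as given in problem or answer.
Material-by-material LOI:
  barium carbonate: 109.0 × 0.2220 = 24.20 kg
  glass-grade sand: 565.2 × 0.002000 = 1.130 kg
  Mg3Si4O10(OH)2: 92.69 × 0.04990 = 4.625 kg
  rutile: 114.9 × 0.01010 = 1.160 kg
  alumina hydrate: 22.97 × 0.3438 = 7.897 kg
  potassium carbonate: 84.62 × 0.3186 = 26.96 kg
Total LOI = 65.97 kg
Glass = batch − LOI = 989.4 − 65.97 = 923.4 kg

LOI loss = 65.97 kg; glass = 923.4 kg; yield = 93.33%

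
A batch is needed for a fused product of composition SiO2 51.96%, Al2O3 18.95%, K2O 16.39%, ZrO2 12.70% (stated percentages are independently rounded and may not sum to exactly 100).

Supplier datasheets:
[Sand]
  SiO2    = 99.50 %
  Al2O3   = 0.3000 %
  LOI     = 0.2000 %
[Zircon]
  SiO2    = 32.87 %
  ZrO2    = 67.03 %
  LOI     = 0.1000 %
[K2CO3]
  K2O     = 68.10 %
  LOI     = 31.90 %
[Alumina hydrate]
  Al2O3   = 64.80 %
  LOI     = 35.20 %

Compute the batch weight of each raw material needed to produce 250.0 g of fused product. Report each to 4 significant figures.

The whole derivation maintains exact precision all the way through — rounding to four significant digits governs every mid-chain value as displayed; every reported result is rounded just once. The derived quantities (the four compositions, glass mass, ignition loss, the yield, the totals) are recomputed in full float precision using the weight values for 250.0 g of glass, exactly as printed in problem or answer.
Target masses of each oxide per 250.0 g fused product:
  SiO2: 51.96% × 250.0 = 129.9 g
  Al2O3: 18.95% × 250.0 = 47.38 g
  K2O: 16.39% × 250.0 = 40.98 g
  ZrO2: 12.70% × 250.0 = 31.75 g
Per-oxide balance check working from each reported weight, at the basis given (every target is met by its sum once rounding is allowed for):
  SiO2: 114.9·0.9950 + 47.37·0.3287 = 129.9 g (target 129.9 g)
  Al2O3: 114.9·0.003000 + 72.58·0.6480 = 47.38 g (target 47.38 g)
  K2O: 60.17·0.6810 = 40.98 g (target 40.98 g)
  ZrO2: 47.37·0.6703 = 31.75 g (target 31.75 g)
Glass-mass sanity pass: whole batch net of LOI = 250.0 g (summing oxide targets gives 250.0 g; with the basis standing at 250.0 g — gaps are rounding artifacts).
Batch total: Σ batch = 295.0 g; LOI loss = Σ batch·LOI = 45.02 g; the yield ratio, glass ÷ batch: 84.74%.

Batch per 250.0 g fused product:
  Sand: 114.9 g
  Zircon: 47.37 g
  K2CO3: 60.17 g
  Alumina hydrate: 72.58 g
Total batch = 295.0 g; LOI loss = 45.02 g; yield = 84.74%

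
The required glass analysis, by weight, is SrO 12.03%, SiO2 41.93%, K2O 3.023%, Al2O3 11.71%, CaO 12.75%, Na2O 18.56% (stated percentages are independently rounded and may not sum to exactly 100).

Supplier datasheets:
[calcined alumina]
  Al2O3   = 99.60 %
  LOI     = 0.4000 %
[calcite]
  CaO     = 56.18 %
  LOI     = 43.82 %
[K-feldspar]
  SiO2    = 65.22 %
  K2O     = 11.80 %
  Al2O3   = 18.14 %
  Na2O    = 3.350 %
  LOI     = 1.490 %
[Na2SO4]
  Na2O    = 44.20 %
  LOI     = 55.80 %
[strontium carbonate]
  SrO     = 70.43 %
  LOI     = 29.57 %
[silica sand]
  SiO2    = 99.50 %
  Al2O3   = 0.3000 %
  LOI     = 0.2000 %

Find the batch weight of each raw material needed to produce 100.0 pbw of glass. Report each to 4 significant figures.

All internal work maintains exact precision at each step. Values along the way are shown, with 4-significant-figure rounding, across the worked steps; exactly one rounding goes into each reported value. All derived quantities are rebuilt at full float precision (the totals, LOI, glass mass, yield, six oxide percentages) starting from the weights per 100.0 pbw of glass as written in the problem or answer text.
Per-oxide target masses for 100.0 pbw glass:
  SrO: 12.03% × 100.0 = 12.03 pbw
  SiO2: 41.93% × 100.0 = 41.93 pbw
  K2O: 3.023% × 100.0 = 3.023 pbw
  Al2O3: 11.71% × 100.0 = 11.71 pbw
  CaO: 12.75% × 100.0 = 12.75 pbw
  Na2O: 18.56% × 100.0 = 18.56 pbw
Sums-versus-targets review on the weights just shown, on the stated basis (delivered sums recover each target once rounding is allowed for):
  SrO: 17.08·0.7043 = 12.03 pbw (target 12.03 pbw)
  SiO2: 25.62·0.6522 + 25.35·0.9950 = 41.93 pbw (target 41.93 pbw)
  K2O: 25.62·0.1180 = 3.023 pbw (target 3.023 pbw)
  Al2O3: 7.015·0.9960 + 25.62·0.1814 + 25.35·0.003000 = 11.71 pbw (target 11.71 pbw)
  CaO: 22.69·0.5618 = 12.75 pbw (target 12.75 pbw)
  Na2O: 25.62·0.03350 + 40.05·0.4420 = 18.56 pbw (target 18.56 pbw)
Glass-mass closure: batch Σ − ignition loss = 100.0 pbw (targets for the oxides total 100.0 pbw; the stated basis being 100.0 pbw — differing by rounding only).
Total batch = Σ batch = 137.8 pbw; the LOI term Σ batch·LOI equals 37.80 pbw; as yield: glass ÷ batch → 72.57%.

Batch per 100.0 pbw glass:
  calcined alumina: 7.015 pbw
  calcite: 22.69 pbw
  K-feldspar: 25.62 pbw
  Na2SO4: 40.05 pbw
  strontium carbonate: 17.08 pbw
  silica sand: 25.35 pbw
Total batch = 137.8 pbw; LOI loss = 37.80 pbw; yield = 72.57%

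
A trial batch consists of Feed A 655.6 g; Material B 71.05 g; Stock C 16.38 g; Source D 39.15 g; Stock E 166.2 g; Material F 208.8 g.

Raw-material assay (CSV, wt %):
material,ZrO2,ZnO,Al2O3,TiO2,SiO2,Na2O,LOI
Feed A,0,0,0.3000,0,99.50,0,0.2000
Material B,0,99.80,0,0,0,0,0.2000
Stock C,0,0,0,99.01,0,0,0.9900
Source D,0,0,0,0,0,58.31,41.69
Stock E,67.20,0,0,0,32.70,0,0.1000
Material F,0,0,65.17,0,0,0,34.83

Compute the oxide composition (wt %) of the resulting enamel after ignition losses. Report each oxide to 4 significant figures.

Glass mass = 1066 g (batch 1157 − LOI 90.83).
Composition: ZrO2 10.47%, ZnO 6.650%, Al2O3 12.95%, TiO2 1.521%, SiO2 66.27%, Na2O 2.141%

In-progress results appear rounded off to 4 significant figures at each printed step; all internal work carries full precision from first step to last — each reported number is rounded only once; derived quantities (totals, glass mass, ignition loss, the yield, the six compositions) are rebuilt in exact precision using the weight values per 1066 g of glass exactly as printed in the question or the answer.
What the batch supplies per oxide:
  ZrO2: 166.2·0.6720 = 111.7 g
  ZnO: 71.05·0.9980 = 70.91 g
  Al2O3: 655.6·0.003000 + 208.8·0.6517 = 138.0 g
  TiO2: 16.38·0.9901 = 16.22 g
  SiO2: 655.6·0.9950 + 166.2·0.3270 = 706.7 g
  Na2O: 39.15·0.5831 = 22.83 g
LOI: 655.6·0.002000 + 71.05·0.002000 + 16.38·0.009900 + 39.15·0.4169 + 166.2·0.001000 + 208.8·0.3483 = 90.83 g
batch − LOI leaves glass = 1157 − 90.83 = 1066 g (the oxide masses sum to this)
oxide / glass × 100 gives the wt %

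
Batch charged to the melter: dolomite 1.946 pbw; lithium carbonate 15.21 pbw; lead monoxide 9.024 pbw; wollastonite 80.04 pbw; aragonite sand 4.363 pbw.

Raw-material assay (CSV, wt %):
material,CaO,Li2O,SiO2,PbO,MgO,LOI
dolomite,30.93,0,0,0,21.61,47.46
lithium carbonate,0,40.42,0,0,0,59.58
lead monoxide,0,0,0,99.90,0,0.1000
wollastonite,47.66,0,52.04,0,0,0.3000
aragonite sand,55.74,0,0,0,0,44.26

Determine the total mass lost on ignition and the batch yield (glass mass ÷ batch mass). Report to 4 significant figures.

Every computation holds full precision at each step; the intermediate values appear rounded off to 4 significant figures in the working — every reported figure is rounded only once. All derived quantities (net glass mass, the totals, LOI, five oxide percentages, yield) are rebuilt using the weight values at 98.42 pbw of glass at full precision as they appear in the problem or answer text.
Loss on ignition, line by line:
  dolomite: 1.946 × 0.4746 = 0.9236 pbw
  lithium carbonate: 15.21 × 0.5958 = 9.062 pbw
  lead monoxide: 9.024 × 0.001000 = 0.009024 pbw
  wollastonite: 80.04 × 0.003000 = 0.2401 pbw
  aragonite sand: 4.363 × 0.4426 = 1.931 pbw
Total LOI = 12.17 pbw
Glass = batch − LOI = 110.6 − 12.17 = 98.42 pbw

LOI loss = 12.17 pbw; glass = 98.42 pbw; yield = 89.00%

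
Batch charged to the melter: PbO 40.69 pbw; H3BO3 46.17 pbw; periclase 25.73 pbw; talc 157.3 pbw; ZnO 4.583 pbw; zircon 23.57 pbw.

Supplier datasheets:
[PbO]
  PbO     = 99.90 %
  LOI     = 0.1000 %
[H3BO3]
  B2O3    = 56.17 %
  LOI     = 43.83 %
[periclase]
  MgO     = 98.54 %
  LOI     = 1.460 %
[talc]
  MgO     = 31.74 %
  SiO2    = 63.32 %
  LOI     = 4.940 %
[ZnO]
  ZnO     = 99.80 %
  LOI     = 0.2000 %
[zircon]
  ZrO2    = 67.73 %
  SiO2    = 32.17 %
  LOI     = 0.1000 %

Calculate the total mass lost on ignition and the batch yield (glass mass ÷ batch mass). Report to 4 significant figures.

Working values are printed (rounded to 4 significant digits) within the worked lines — every computation maintains full float precision through the solve. Exactly one rounding is applied to each reported result — all derived quantities, including totals, yield, glass mass, ignition loss, the six compositions, are carried starting from the weights at 269.6 pbw of glass in exact precision, as set out in the problem or the answer.
Each material's LOI contribution:
  PbO: 40.69 × 0.001000 = 0.04069 pbw
  H3BO3: 46.17 × 0.4383 = 20.24 pbw
  periclase: 25.73 × 0.01460 = 0.3757 pbw
  talc: 157.3 × 0.04940 = 7.771 pbw
  ZnO: 4.583 × 0.002000 = 0.009166 pbw
  zircon: 23.57 × 0.001000 = 0.02357 pbw
Total LOI = 28.46 pbw
Glass = batch − LOI = 298.0 − 28.46 = 269.6 pbw

LOI loss = 28.46 pbw; glass = 269.6 pbw; yield = 90.45%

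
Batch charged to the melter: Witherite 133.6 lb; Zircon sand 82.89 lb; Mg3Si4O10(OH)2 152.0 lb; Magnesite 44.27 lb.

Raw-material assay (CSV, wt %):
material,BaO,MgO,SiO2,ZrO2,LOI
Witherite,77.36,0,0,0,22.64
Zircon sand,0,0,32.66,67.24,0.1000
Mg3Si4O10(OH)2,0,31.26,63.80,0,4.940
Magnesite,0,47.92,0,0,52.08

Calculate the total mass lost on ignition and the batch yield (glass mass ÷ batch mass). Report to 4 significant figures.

LOI loss = 60.89 lb; glass = 351.9 lb; yield = 85.25%

Intermediates are shown rounded to 4 significant figures in the working. The working math keeps full float precision through every step. Each reported result is rounded a single time; derived quantities (four oxide percentages, LOI, totals, glass mass, the yield) are rebuilt in full float precision from the weighed amounts on 351.9 lb of glass exactly as shown in either problem or answer.
Ignition loss by material:
  Witherite: 133.6 × 0.2264 = 30.25 lb
  Zircon sand: 82.89 × 0.001000 = 0.08289 lb
  Mg3Si4O10(OH)2: 152.0 × 0.04940 = 7.509 lb
  Magnesite: 44.27 × 0.5208 = 23.06 lb
Total LOI = 60.89 lb
Glass = batch − LOI = 412.8 − 60.89 = 351.9 lb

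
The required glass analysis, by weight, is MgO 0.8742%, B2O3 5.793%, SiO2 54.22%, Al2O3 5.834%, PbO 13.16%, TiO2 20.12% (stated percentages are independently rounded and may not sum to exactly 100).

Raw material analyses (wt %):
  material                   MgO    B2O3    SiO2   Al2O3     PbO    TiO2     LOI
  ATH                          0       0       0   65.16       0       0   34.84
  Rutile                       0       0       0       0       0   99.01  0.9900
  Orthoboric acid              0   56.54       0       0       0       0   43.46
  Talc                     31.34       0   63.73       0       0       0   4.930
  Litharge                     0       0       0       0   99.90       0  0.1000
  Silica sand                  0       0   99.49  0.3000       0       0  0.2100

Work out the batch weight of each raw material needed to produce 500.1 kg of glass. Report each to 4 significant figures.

Batch per 500.1 kg glass:
  ATH: 43.56 kg
  Rutile: 101.6 kg
  Orthoboric acid: 51.24 kg
  Talc: 13.95 kg
  Litharge: 65.88 kg
  Silica sand: 263.6 kg
Total batch = 539.8 kg; LOI loss = 39.76 kg; yield = 92.64%

The working math carries exact precision at each step. Mid-chain values are printed rounded to 4 significant digits between the steps; each reported value takes exactly one rounding — derived quantities, including LOI, glass mass, the yield, the six compositions, the totals, are computed starting from the weights per 500.1 kg of glass at full precision, as given in the question or the answer.
Oxide mass targets, per 500.1 kg glass:
  MgO: 0.8742% × 500.1 = 4.372 kg
  B2O3: 5.793% × 500.1 = 28.97 kg
  SiO2: 54.22% × 500.1 = 271.2 kg
  Al2O3: 5.834% × 500.1 = 29.18 kg
  PbO: 13.16% × 500.1 = 65.81 kg
  TiO2: 20.12% × 500.1 = 100.6 kg
A balance pass over the oxides, using the reported weights, on the stated basis (target by target, the sums agree given rounding of the digits):
  MgO: 13.95·0.3134 = 4.372 kg (target 4.372 kg)
  B2O3: 51.24·0.5654 = 28.97 kg (target 28.97 kg)
  SiO2: 13.95·0.6373 + 263.6·0.9949 = 271.1 kg (target 271.2 kg)
  Al2O3: 43.56·0.6516 + 263.6·0.003000 = 29.17 kg (target 29.18 kg)
  PbO: 65.88·0.9990 = 65.81 kg (target 65.81 kg)
  TiO2: 101.6·0.9901 = 100.6 kg (target 100.6 kg)
Glass-mass closure: batch Σ − ignition loss = 500.1 kg (the Σ of target masses is 500.1 kg; basis as stated: 500.1 kg — gaps are rounding artifacts).
Total batch = Σ batch = 539.8 kg; Σ batch·LOI gives LOI loss = 39.76 kg; yield: glass divided by total = 92.64%.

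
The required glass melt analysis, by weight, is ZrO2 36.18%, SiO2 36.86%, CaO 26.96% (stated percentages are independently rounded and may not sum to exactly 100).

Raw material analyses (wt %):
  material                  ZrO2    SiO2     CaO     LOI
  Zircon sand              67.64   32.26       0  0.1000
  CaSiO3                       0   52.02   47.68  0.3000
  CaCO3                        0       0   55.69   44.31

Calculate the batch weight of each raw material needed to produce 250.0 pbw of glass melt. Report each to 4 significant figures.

Working values appear (rounded to four significant digits) in the printout — full float precision is carried throughout; every reported value takes exactly one rounding — derived quantities, including ignition loss, three oxide percentages, yield, net glass mass, totals, are computed using the weight values at 250.0 pbw of glass in full float precision, as they appear in problem or answer.
The oxide mass targets at 250.0 pbw glass melt:
  ZrO2: 36.18% × 250.0 = 90.45 pbw
  SiO2: 36.86% × 250.0 = 92.15 pbw
  CaO: 26.96% × 250.0 = 67.40 pbw
Oxide-by-oxide audit working from each reported weight, for the quoted basis mass (summed amounts equal target values once rounding is allowed for):
  ZrO2: 133.7·0.6764 = 90.43 pbw (target 90.45 pbw)
  SiO2: 133.7·0.3226 + 94.22·0.5202 = 92.14 pbw (target 92.15 pbw)
  CaO: 94.22·0.4768 + 40.36·0.5569 = 67.40 pbw (target 67.40 pbw)
The glass-mass cross-check: total charge less LOI = 250.0 pbw (oxide target masses add up to 250.0 pbw; basis as stated: 250.0 pbw — deltas are rounding alone).
Total batch = Σ batch = 268.3 pbw; Σ batch·LOI gives LOI loss = 18.30 pbw; as yield: glass ÷ batch → 93.18%.

Batch per 250.0 pbw glass melt:
  Zircon sand: 133.7 pbw
  CaSiO3: 94.22 pbw
  CaCO3: 40.36 pbw
Total batch = 268.3 pbw; LOI loss = 18.30 pbw; yield = 93.18%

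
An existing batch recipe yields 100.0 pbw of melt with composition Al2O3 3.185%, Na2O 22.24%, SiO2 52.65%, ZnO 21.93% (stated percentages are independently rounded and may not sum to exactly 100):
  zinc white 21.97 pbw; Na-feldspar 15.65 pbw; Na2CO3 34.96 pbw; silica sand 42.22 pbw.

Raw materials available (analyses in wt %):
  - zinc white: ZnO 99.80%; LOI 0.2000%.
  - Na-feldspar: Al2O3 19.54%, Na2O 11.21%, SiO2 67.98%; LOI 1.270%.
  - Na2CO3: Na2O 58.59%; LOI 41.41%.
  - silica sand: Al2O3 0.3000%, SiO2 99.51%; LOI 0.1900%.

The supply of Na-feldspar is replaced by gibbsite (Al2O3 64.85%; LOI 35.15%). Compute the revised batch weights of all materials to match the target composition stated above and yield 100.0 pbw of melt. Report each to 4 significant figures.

Revised batch per 100.0 pbw melt:
  zinc white: 21.97 pbw
  gibbsite: 4.667 pbw
  Na2CO3: 37.96 pbw
  silica sand: 52.91 pbw
Total batch = 117.5 pbw; LOI loss = 17.50 pbw

Mid-chain values are shown, rounded to four significant digits, in the working — every computation runs at exact precision end to end; each reported result is rounded only once — all derived quantities, including the totals, the yield, LOI, the four compositions, net glass mass, are computed from the weighed amounts per 100.0 pbw of glass in full precision exactly as printed in problem or answer.
Oxide mass targets, per 100.0 pbw melt:
  Al2O3: 3.185% × 100.0 = 3.185 pbw
  Na2O: 22.24% × 100.0 = 22.24 pbw
  SiO2: 52.65% × 100.0 = 52.65 pbw
  ZnO: 21.93% × 100.0 = 21.93 pbw
Checking each oxide sum with the batch weights as given, against the basis in use (sum by sum, the targets are met modulo rounding of the values):
  Al2O3: 4.667·0.6485 + 52.91·0.003000 = 3.185 pbw (target 3.185 pbw)
  Na2O: 37.96·0.5859 = 22.24 pbw (target 22.24 pbw)
  SiO2: 52.91·0.9951 = 52.65 pbw (target 52.65 pbw)
  ZnO: 21.97·0.9980 = 21.93 pbw (target 21.93 pbw)
Auditing the glass mass value: total batch − LOI = 100.0 pbw (the targets, summed, come to 100.0 pbw; stated basis 100.0 pbw — differing by rounding only).
Summing the batch: Σ batch = 117.5 pbw; LOI removed, Σ of batch·LOI: 17.50 pbw; as yield: glass ÷ batch → 85.10%.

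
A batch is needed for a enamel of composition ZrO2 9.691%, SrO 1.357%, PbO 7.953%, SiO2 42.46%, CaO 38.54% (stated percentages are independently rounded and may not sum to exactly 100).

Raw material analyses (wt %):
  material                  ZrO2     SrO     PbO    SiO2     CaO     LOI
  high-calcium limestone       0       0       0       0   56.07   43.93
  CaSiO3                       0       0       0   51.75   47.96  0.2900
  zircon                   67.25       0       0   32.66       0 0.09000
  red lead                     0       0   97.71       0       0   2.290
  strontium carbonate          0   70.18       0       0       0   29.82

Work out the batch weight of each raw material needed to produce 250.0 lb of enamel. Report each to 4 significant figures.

Values along the way are shown rounded to four significant figures at each printed step. All arithmetic carries full float precision in all steps; a single rounding finalizes every reported value — all derived quantities, which include the five compositions, the yield, the totals, ignition loss, net glass mass, are re-derived in exact precision, as given in the problem or answer text, starting from the weights on 250.0 lb of glass.
Oxide-by-oxide targets in 250.0 lb enamel:
  ZrO2: 9.691% × 250.0 = 24.23 lb
  SrO: 1.357% × 250.0 = 3.392 lb
  PbO: 7.953% × 250.0 = 19.88 lb
  SiO2: 42.46% × 250.0 = 106.2 lb
  CaO: 38.54% × 250.0 = 96.35 lb
Mass-balance tally per oxide working from each reported weight, relative to the basis at hand (each sum matches its target mass up to rounding of the answer):
  ZrO2: 36.03·0.6725 = 24.23 lb (target 24.23 lb)
  SrO: 4.834·0.7018 = 3.393 lb (target 3.392 lb)
  PbO: 20.35·0.9771 = 19.88 lb (target 19.88 lb)
  SiO2: 182.4·0.5175 + 36.03·0.3266 = 106.2 lb (target 106.2 lb)
  CaO: 15.83·0.5607 + 182.4·0.4796 = 96.35 lb (target 96.35 lb)
Glass-mass closure: Σ batch − LOI loss = 250.0 lb (summing oxide targets gives 250.0 lb; basis as stated: 250.0 lb — a pure rounding effect).
Adding the batch up: Σ batch = 259.4 lb; LOI removed, Σ of batch·LOI: 9.423 lb; yield: glass divided by total = 96.37%.

Batch per 250.0 lb enamel:
  high-calcium limestone: 15.83 lb
  CaSiO3: 182.4 lb
  zircon: 36.03 lb
  red lead: 20.35 lb
  strontium carbonate: 4.834 lb
Total batch = 259.4 lb; LOI loss = 9.423 lb; yield = 96.37%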